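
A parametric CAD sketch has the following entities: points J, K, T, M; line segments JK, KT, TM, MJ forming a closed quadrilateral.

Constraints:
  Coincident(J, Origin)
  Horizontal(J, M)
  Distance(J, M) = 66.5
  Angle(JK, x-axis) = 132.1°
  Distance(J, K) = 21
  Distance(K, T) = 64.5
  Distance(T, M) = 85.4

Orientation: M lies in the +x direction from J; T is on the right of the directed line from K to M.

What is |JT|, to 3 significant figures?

48.3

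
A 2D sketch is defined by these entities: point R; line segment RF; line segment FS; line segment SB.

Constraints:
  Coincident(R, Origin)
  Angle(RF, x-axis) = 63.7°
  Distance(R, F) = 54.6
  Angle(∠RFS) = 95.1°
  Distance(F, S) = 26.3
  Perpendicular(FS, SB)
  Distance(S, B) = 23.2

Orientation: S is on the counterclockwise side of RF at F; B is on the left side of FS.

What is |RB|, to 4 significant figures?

44.08

R is at the origin; RF runs at 63.7° with length 54.6, so F = 54.6·(cos 63.7°, sin 63.7°) = (24.19, 48.95). ∠RFS = 95.1°, so FS runs at 63.7° + (180° − 95.1°) = 148.6° from the x-axis; with |FS| = 26.3, S = F + 26.3·(cos 148.6°, sin 148.6°) = (1.743, 62.65). FS ⟂ SB; with |SB| = 23.2 on the left of FS, B = S + 23.2·(-0.5210, -0.8536) = (-10.34, 42.85). Then |RB| = |B − R| = 44.08.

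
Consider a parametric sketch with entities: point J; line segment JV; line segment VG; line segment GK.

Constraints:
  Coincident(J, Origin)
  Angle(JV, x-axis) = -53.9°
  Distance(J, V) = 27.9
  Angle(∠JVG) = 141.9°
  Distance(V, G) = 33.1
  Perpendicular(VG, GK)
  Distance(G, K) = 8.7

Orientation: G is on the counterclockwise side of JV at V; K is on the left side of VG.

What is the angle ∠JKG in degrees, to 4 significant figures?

98.79°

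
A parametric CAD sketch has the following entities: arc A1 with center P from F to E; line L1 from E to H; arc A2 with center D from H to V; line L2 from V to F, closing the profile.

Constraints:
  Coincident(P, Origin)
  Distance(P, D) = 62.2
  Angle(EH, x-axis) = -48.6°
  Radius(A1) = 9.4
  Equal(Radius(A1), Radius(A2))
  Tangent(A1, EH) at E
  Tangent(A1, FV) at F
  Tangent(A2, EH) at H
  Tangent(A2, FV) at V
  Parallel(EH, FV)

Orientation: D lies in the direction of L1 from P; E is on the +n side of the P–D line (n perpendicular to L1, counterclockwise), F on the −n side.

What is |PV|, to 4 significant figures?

62.91

The slot axis is L1's direction at -48.6°, so u = (cos -48.6°, sin -48.6°) = (0.6613, -0.7501) and n = (−sin -48.6°, cos -48.6°) = (0.7501, 0.6613). P is at the origin and D lies 62.2 along u from P, so D = 62.2·u = (41.13, -46.66). Tangency of A1 to both parallel lines with radius 9.4 puts E and F at P ± 9.4·n: E = (7.051, 6.216), F = (-7.051, -6.216). Equal radii place H and V the same way about D: H = D + 9.4·n = (48.18, -40.44), V = D − 9.4·n = (34.08, -52.87). Then |PV| = |V − P| = 62.91.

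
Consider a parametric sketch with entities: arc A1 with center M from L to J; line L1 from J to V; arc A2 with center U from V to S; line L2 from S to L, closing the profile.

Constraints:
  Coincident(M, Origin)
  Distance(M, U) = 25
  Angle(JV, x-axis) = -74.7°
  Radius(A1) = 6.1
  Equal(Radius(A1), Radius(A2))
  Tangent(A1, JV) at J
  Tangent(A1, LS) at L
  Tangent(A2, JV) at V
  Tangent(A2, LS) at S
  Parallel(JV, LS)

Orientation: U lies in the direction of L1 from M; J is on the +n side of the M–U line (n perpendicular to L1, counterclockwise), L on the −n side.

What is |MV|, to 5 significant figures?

25.733

Tangency of A1 to both parallel lines with radius 6.1 puts J and L at M ± 6.1·n: J = (5.8838, 1.6096), L = (-5.8838, -1.6096). Equal radii place V and S the same way about U: V = U + 6.1·n = (12.481, -22.504), S = U − 6.1·n = (0.71303, -25.724). Then |MV| = |V − M| = 25.733.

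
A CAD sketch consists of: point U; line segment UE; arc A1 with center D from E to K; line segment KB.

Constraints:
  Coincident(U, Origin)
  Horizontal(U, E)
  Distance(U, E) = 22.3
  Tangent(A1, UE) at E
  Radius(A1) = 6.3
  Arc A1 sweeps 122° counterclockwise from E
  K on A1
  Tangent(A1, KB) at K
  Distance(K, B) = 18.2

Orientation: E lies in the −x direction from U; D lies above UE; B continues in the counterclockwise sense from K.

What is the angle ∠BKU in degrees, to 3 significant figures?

152°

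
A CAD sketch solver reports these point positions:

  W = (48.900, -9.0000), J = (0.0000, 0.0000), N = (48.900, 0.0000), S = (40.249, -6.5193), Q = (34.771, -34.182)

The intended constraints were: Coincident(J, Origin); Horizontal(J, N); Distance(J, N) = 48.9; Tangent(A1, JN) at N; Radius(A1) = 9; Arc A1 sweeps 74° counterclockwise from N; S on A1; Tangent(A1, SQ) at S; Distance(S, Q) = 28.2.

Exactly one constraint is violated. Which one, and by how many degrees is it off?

Tangent(A1, SQ) at S — off by 4.80°.

J = (0.00, 0.00) ✓; J.y = 0.00, N.y = 0.00 ✓; |JN| = 48.90 ✓; ∠(WN, NJ) = 90.00° ✓; |WN| = 9.000 ✓; bearing(W→S) − bearing(W→N) = 74.00° ✓; |WS| = 9.000 ✓; ∠(WS, SQ) = 85.20° ✗; |SQ| = 28.20 ✓.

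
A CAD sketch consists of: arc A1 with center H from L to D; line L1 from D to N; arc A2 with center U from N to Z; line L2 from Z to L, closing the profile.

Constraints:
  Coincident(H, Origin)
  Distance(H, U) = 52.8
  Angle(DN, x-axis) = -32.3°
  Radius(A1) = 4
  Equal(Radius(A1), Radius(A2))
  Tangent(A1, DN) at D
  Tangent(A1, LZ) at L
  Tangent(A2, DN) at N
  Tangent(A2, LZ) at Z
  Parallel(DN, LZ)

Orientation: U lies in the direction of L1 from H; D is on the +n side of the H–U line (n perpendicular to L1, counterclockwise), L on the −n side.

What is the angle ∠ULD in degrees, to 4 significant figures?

85.67°

H is at the origin and U lies 52.8 along u from H, so U = 52.8·u = (44.63, -28.21). Tangency of A1 to both parallel lines with radius 4.0 puts D and L at H ± 4.0·n: D = (2.137, 3.381), L = (-2.137, -3.381). Then cos ∠ULD = LU·LD / (|LU||LD|), giving 85.67°.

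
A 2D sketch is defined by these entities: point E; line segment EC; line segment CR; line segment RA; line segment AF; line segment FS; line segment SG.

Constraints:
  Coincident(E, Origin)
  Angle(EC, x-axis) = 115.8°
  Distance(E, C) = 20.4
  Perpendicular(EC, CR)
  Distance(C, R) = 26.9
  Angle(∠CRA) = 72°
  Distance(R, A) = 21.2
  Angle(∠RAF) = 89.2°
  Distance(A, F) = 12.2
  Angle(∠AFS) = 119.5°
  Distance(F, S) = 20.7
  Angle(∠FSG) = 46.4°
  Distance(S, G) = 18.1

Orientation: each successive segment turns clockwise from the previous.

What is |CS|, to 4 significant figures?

6.438

∠RAF = 89.2° gives AF at -173.0° from the x-axis; with |AF| = 12.2, F = (6.108, 7.584). ∠AFS = 119.5° gives FS at 126.5° from the x-axis; with |FS| = 20.7, S = (-6.205, 24.22). Then |CS| = |S − C| = 6.438.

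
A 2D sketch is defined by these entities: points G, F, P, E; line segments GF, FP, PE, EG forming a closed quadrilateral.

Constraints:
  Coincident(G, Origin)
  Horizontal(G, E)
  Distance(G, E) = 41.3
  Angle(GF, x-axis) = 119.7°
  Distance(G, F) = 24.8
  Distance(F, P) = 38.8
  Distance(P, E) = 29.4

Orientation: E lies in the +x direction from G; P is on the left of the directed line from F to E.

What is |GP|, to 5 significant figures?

36.517

G is at the origin; G and E share the same y with |GE| = 41.3 and E in +x, so E = (41.3, 0). GF runs at 119.7° with |GF| = 24.8, so F = (-12.287, 21.542). P is determined by |FP| = 38.8 and |PE| = 29.4 together: it lies at the intersection of circle(F, 38.8) and circle(E, 29.4). With |FE| = 57.755, the foot of the radical line on FE is 34.428 from F and the perpendicular offset is √(38.8² − 34.428²) = 17.894. Taking the left-of-FE solution: P = (26.330, 25.303).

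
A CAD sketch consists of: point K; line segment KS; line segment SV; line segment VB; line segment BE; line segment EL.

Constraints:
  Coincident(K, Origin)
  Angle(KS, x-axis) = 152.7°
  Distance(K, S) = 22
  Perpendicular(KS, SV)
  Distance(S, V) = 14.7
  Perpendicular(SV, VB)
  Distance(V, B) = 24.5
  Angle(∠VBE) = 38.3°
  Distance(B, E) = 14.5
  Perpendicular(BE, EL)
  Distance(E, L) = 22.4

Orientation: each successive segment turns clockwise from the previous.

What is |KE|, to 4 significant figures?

10.56

The perpendicularity gives VB at right angles to SV, so VB runs at -27.30°; with |VB| = 24.5, B = (8.964, 11.92). ∠VBE = 38.3° gives BE at -169.0° from the x-axis; with |BE| = 14.5, E = (-5.270, 9.149). Then |KE| = |E − K| = 10.56.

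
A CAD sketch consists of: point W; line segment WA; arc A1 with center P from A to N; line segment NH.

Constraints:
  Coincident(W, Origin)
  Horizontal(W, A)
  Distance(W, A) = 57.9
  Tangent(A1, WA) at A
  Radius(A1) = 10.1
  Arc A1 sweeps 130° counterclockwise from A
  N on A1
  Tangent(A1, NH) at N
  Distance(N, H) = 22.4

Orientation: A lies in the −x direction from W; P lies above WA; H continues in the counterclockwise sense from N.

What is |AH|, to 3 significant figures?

34.4

W is at the origin; W and A share the same y with |WA| = 57.9 and A on the −x side, so A = (-57.9, 0.00). Since A1 is tangent to WA there, PA ⟂ WA, so P = A + (0, 10.1) = (-57.9, 10.1). On A1, A sits at bearing -90° from P; a 130° counterclockwise sweep puts N at bearing 40°, so N = P + 10.1·(cos 40°, sin 40°) = (-50.2, 16.6). The tangent condition forces PN to be normal to NH, so NH runs along (−sin 40°, cos 40°); with |NH| = 22.4, H = (-64.6, 33.8). Then |AH| = |H − A| = 34.4.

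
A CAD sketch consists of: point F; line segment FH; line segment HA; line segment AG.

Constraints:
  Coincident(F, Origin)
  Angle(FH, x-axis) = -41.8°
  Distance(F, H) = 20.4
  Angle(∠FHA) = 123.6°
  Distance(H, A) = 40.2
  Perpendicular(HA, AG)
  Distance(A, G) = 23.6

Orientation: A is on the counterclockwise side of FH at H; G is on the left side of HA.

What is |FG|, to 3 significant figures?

51.9

F is at the origin; FH runs at -41.8° with length 20.4, so H = 20.4·(cos -41.8°, sin -41.8°) = (15.2, -13.6). ∠FHA = 123.6°, so HA runs at -41.8° + (180° − 123.6°) = 14.6° from the x-axis; with |HA| = 40.2, A = H + 40.2·(cos 14.6°, sin 14.6°) = (54.1, -3.46). HA ⟂ AG; with |AG| = 23.6 on the left of HA, G = A + 23.6·(-0.252, 0.968) = (48.2, 19.4). Then |FG| = |G − F| = 51.9.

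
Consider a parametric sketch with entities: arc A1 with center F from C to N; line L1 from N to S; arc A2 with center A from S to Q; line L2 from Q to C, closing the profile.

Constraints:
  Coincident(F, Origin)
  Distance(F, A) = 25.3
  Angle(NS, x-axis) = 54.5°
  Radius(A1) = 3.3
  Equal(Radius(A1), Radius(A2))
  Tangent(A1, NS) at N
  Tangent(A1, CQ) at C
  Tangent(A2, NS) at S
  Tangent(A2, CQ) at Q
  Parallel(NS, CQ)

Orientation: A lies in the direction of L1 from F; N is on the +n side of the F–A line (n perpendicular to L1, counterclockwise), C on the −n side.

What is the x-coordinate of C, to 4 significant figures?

2.687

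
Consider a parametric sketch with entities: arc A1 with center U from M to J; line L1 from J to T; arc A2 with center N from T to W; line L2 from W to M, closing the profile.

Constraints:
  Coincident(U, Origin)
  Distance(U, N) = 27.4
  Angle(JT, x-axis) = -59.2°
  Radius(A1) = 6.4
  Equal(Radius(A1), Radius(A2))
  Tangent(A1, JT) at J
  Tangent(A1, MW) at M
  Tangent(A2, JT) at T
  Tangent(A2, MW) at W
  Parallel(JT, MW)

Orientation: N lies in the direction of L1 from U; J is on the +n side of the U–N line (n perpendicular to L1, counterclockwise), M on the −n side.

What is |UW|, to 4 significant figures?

28.14

The slot axis is L1's direction at -59.2°, so u = (cos -59.2°, sin -59.2°) = (0.5120, -0.8590) and n = (−sin -59.2°, cos -59.2°) = (0.8590, 0.5120). U is at the origin and N lies 27.4 along u from U, so N = 27.4·u = (14.03, -23.54). Tangency of A1 to both parallel lines with radius 6.4 puts J and M at U ± 6.4·n: J = (5.497, 3.277), M = (-5.497, -3.277). Equal radii place T and W the same way about N: T = N + 6.4·n = (19.53, -20.26), W = N − 6.4·n = (8.533, -26.81). Then |UW| = |W − U| = 28.14.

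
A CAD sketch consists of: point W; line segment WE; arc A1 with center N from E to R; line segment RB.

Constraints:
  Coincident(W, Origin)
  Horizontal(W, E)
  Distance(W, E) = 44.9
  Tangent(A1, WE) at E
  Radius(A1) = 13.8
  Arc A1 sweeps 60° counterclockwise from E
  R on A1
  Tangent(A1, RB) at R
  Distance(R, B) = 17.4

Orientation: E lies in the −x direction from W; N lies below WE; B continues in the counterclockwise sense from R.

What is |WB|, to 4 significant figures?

69.13

On A1, E sits at bearing 90° from N; a 60° counterclockwise sweep puts R at bearing 150°, so R = N + 13.8·(cos 150°, sin 150°) = (-56.85, -6.900). A1 meets RB tangentially, so NR is at right angles to RB, so RB runs along (−sin 150°, cos 150°); with |RB| = 17.4, B = (-65.55, -21.97). Then |WB| = |B − W| = 69.13.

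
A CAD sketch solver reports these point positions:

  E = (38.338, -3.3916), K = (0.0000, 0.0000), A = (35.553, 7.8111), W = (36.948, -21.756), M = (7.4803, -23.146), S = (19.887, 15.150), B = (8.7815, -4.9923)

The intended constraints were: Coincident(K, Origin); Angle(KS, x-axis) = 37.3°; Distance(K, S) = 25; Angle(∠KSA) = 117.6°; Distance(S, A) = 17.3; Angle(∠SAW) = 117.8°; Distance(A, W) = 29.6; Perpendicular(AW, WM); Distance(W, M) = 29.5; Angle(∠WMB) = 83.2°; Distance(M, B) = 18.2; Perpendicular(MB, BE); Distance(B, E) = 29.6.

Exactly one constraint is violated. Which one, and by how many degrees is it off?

Perpendicular(MB, BE) — off by 7.20°.

K = (0.00, 0.00) ✓; KS at 37.30° ✓; |KS| = 25.00 ✓; ∠KSA = 117.6° ✓; |SA| = 17.30 ✓; ∠SAW = 117.8° ✓; |AW| = 29.60 ✓; ∠(AW, WM) = 90.00° ✓; |WM| = 29.50 ✓; ∠WMB = 83.20° ✓; |MB| = 18.20 ✓; ∠(MB, BE) = 82.80° ✗; |BE| = 29.60 ✓.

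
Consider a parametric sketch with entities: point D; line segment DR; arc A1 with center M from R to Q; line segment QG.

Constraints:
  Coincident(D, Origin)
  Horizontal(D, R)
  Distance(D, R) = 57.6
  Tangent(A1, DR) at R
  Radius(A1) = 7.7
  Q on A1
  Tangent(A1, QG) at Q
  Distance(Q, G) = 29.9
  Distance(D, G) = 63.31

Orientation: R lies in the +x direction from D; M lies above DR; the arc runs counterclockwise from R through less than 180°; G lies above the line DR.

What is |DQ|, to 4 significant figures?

65.42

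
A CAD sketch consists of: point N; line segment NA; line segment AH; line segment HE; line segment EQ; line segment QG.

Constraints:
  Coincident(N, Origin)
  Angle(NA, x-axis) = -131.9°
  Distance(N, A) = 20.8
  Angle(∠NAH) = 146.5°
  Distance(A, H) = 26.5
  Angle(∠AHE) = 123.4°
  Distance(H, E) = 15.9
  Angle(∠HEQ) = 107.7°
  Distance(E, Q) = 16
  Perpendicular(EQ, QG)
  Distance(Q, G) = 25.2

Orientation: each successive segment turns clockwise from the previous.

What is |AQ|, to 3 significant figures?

36.0

N is at the origin; NA runs at -131.9° with length 20.8, so A = (-13.9, -15.5). ∠NAH = 146.5° gives AH at -165° from the x-axis; with |AH| = 26.5, H = (-39.5, -22.2). ∠AHE = 123.4° gives HE at 138° from the x-axis; with |HE| = 15.9, E = (-51.4, -11.5). ∠HEQ = 107.7° gives EQ at 65.7° from the x-axis; with |EQ| = 16.0, Q = (-44.8, 3.06). Then |AQ| = |Q − A| = 36.0.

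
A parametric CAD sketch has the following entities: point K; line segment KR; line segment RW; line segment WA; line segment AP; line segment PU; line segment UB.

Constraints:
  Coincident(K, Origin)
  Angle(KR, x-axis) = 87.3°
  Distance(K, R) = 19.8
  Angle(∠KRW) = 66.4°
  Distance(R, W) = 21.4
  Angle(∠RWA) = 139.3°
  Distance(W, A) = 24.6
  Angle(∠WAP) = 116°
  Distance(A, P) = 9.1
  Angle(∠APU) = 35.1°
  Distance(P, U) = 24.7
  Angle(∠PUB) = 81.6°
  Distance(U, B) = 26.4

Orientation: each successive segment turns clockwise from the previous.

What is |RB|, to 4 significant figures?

55.09

∠APU = 35.1° gives PU at 84.10° from the x-axis; with |PU| = 24.7, U = (26.30, 5.353). ∠PUB = 81.6° gives UB at -14.30° from the x-axis; with |UB| = 26.4, B = (51.88, -1.168). Then |RB| = |B − R| = 55.09.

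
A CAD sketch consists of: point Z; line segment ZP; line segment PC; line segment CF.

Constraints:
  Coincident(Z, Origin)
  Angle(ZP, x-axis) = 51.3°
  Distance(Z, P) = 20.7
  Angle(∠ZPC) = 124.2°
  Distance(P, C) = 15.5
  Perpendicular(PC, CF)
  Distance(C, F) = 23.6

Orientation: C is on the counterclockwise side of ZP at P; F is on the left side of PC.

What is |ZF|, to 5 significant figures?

27.898

Z is at the origin; ZP runs at 51.3° with length 20.7, so P = 20.7·(cos 51.3°, sin 51.3°) = (12.943, 16.155). ∠ZPC = 124.2°, so PC runs at 51.3° + (180° − 124.2°) = 107.10° from the x-axis; with |PC| = 15.5, C = P + 15.5·(cos 107.10°, sin 107.10°) = (8.3849, 30.970). PC is perpendicular to CF; with |CF| = 23.6 on the left of PC, F = C + 23.6·(-0.95579, -0.29404) = (-14.172, 24.030). Then |ZF| = |F − Z| = 27.898.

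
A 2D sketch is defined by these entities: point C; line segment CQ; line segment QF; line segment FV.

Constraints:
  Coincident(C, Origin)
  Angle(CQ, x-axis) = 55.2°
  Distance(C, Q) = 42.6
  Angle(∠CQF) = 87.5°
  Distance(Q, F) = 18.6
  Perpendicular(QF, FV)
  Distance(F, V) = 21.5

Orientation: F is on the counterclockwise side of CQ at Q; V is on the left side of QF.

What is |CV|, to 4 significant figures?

26.90

∠CQF = 87.5°, so QF runs at 55.2° + (180° − 87.5°) = 147.7° from the x-axis; with |QF| = 18.6, F = Q + 18.6·(cos 147.7°, sin 147.7°) = (8.591, 44.92). QF is perpendicular to FV; with |FV| = 21.5 on the left of QF, V = F + 21.5·(-0.5344, -0.8453) = (-2.898, 26.75). Then |CV| = |V − C| = 26.90.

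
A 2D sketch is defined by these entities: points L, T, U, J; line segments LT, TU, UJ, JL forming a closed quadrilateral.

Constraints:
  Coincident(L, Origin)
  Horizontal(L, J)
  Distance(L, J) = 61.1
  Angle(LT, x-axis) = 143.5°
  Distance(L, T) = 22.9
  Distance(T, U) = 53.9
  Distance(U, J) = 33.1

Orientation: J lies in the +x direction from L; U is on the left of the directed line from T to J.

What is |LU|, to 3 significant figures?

40.6

Checks: |TU| = 53.90 ✓; |UJ| = 33.10 ✓.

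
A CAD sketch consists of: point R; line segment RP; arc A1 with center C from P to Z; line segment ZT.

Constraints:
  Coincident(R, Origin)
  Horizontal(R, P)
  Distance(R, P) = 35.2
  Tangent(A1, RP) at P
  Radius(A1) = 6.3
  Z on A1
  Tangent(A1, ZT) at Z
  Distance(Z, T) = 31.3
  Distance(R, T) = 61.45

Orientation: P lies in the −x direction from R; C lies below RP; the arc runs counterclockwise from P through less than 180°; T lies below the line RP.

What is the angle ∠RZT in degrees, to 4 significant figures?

114.7°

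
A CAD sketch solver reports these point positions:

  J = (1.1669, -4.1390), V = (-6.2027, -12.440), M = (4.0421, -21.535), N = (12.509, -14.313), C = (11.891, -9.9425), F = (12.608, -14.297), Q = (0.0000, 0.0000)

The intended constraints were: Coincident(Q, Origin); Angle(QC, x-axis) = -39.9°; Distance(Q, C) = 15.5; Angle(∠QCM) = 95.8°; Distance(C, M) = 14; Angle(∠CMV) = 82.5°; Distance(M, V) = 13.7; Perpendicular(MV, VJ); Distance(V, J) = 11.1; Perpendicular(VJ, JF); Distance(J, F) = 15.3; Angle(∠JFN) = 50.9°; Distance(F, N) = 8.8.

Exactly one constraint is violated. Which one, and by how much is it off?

Distance(F, N) = 8.8 — off by 8.70.

Q = (0.00, 0.00) ✓; QC at -39.90° ✓; |QC| = 15.50 ✓; ∠QCM = 95.80° ✓; |CM| = 14.00 ✓; ∠CMV = 82.50° ✓; |MV| = 13.70 ✓; ∠(MV, VJ) = 90.00° ✓; |VJ| = 11.10 ✓; ∠(VJ, JF) = 90.00° ✓; |JF| = 15.30 ✓; ∠JFN = 50.78° ✓; |FN| = 0.1003 ✗.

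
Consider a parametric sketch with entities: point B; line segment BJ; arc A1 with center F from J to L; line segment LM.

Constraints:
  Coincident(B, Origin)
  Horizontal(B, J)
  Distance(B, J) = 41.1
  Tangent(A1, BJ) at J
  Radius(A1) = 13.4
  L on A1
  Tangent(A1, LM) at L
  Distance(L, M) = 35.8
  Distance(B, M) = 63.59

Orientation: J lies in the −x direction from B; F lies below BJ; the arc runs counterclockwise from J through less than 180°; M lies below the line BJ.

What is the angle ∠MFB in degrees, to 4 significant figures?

102.5°

B is at the origin; B and J share the same y with |BJ| = 41.1 and J on the −x side, so J = (-41.10, 0.000). Tangency of A1 to BJ means the radius FJ is perpendicular to BJ, so F = J + (0, -13.4) = (-41.10, -13.40). Since FL ⟂ LM (tangency), |FM| = √(13.4² + 35.8²) = 38.23 regardless of where L sits on A1. So M lies on both circle(B, 63.59) and circle(F, 38.23); the below-BJ intersection is M = (-37.38, -51.44). L is the foot of the tangent from M: L = (-53.13, -19.30).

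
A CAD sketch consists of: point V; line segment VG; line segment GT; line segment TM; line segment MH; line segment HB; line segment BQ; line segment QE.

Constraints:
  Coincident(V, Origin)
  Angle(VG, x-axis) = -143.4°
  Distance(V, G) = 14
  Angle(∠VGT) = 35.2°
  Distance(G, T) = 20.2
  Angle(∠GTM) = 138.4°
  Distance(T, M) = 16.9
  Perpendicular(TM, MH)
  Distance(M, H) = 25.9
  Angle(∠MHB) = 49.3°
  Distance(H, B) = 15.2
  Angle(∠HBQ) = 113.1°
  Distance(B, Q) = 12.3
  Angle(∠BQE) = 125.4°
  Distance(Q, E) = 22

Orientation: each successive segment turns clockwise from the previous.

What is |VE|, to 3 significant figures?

34.4

∠HBQ = 113.1° gives BQ at 103° from the x-axis; with |BQ| = 12.3, Q = (5.08, 11.7). ∠BQE = 125.4° gives QE at 48.0° from the x-axis; with |QE| = 22.0, E = (19.8, 28.1). Then |VE| = |E − V| = 34.4.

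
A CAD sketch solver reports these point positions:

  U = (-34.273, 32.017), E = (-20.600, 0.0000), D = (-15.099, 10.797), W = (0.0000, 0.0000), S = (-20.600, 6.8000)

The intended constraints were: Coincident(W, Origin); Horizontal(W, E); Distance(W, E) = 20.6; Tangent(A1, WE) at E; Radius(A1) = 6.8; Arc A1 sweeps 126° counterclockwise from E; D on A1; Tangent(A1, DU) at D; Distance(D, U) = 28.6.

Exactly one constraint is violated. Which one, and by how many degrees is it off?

Tangent(A1, DU) at D — off by 6.10°.

W = (0.00, 0.00) ✓; W.y = 0.00, E.y = 0.00 ✓; |WE| = 20.60 ✓; ∠(SE, EW) = 90.00° ✓; |SE| = 6.800 ✓; bearing(S→D) − bearing(S→E) = 126.0° ✓; |SD| = 6.800 ✓; ∠(SD, DU) = 83.90° ✗; |DU| = 28.60 ✓.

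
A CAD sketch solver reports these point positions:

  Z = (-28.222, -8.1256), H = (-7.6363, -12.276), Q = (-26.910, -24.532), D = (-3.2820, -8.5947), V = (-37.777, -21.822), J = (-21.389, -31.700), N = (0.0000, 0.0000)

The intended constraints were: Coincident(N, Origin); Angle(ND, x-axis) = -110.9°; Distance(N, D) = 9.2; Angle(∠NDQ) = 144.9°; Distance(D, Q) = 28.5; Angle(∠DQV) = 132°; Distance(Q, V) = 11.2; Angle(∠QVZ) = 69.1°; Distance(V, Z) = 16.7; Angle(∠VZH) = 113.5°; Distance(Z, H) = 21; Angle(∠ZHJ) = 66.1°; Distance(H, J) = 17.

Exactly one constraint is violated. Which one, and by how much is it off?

Distance(H, J) = 17 — off by 6.80.

N = (0.00, 0.00) ✓; ND at -110.9° ✓; |ND| = 9.200 ✓; ∠NDQ = 144.9° ✓; |DQ| = 28.50 ✓; ∠DQV = 132.0° ✓; |QV| = 11.20 ✓; ∠QVZ = 69.10° ✓; |VZ| = 16.70 ✓; ∠VZH = 113.5° ✓; |ZH| = 21.00 ✓; ∠ZHJ = 66.10° ✓; |HJ| = 23.80 ✗.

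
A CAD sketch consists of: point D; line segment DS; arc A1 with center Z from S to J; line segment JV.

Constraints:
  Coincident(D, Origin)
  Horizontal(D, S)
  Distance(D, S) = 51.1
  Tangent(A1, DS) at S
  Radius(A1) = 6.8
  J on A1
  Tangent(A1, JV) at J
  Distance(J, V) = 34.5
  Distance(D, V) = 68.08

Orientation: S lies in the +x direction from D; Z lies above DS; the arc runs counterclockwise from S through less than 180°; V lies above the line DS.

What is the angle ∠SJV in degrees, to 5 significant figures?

131.53°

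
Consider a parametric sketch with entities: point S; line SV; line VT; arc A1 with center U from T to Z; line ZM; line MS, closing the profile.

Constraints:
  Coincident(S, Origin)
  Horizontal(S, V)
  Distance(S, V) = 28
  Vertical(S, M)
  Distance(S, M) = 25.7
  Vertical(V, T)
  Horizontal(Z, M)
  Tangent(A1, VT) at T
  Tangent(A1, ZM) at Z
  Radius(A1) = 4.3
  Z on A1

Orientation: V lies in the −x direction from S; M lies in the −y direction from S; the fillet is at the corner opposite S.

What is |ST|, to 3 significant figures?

35.2

S is at the origin; SV is horizontal with |SV| = 28.0 and V on the −x side, so V = (-28.0, 0.00). S and M share the same x with |SM| = 25.7 and M on the −y side, so M = (0.00, -25.7). The virtual corner opposite S is at (-28.0, -25.7). The tangent condition forces UT to be normal to VT and the tangent condition forces UZ to be normal to ZM, with radius 4.3, so the center U sits 4.3 in from both sides at U = (-23.7, -21.4). That places the tangent points at T = (-28.0, -21.4) on VT and Z = (-23.7, -25.7) on ZM. Then |ST| = |T − S| = 35.2.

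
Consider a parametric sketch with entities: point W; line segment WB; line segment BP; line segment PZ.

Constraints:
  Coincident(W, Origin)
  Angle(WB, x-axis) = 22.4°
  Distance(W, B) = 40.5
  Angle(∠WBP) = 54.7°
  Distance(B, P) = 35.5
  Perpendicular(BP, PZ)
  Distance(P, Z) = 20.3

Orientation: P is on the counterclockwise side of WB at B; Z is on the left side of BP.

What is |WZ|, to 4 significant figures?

17.58

∠WBP = 54.7°, so BP runs at 22.4° + (180° − 54.7°) = 147.7° from the x-axis; with |BP| = 35.5, P = B + 35.5·(cos 147.7°, sin 147.7°) = (7.437, 34.40). BP is perpendicular to PZ; with |PZ| = 20.3 on the left of BP, Z = P + 20.3·(-0.5344, -0.8453) = (-3.410, 17.24). Then |WZ| = |Z − W| = 17.58.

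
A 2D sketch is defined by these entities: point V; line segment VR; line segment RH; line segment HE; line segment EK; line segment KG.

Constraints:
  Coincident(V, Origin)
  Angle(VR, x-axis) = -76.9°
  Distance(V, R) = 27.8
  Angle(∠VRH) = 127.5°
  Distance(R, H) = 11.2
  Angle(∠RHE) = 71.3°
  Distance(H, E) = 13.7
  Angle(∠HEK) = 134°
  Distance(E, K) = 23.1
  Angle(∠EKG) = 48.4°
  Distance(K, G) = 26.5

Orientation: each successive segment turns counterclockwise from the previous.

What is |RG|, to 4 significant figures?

7.125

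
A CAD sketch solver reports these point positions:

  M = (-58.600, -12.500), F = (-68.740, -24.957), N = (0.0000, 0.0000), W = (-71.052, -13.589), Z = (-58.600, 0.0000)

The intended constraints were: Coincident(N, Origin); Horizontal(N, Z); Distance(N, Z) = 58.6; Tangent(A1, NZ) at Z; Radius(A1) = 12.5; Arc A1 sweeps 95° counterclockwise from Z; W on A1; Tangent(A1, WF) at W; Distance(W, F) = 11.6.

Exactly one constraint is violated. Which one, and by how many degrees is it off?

Tangent(A1, WF) at W — off by 6.50°.

N = (0.00, 0.00) ✓; N.y = 0.00, Z.y = 0.00 ✓; |NZ| = 58.60 ✓; ∠(MZ, ZN) = 90.00° ✓; |MZ| = 12.50 ✓; bearing(M→W) − bearing(M→Z) = 95.00° ✓; |MW| = 12.50 ✓; ∠(MW, WF) = 83.50° ✗; |WF| = 11.60 ✓.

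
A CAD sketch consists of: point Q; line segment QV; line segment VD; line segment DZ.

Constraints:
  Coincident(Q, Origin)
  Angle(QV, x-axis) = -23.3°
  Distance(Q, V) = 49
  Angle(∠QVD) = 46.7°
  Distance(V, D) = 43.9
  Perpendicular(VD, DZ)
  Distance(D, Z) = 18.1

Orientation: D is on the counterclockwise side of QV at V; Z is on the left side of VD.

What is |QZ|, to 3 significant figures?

20.4

Q is at the origin; QV runs at -23.3° with length 49.0, so V = 49.0·(cos -23.3°, sin -23.3°) = (45.0, -19.4). ∠QVD = 46.7°, so VD runs at -23.3° + (180° − 46.7°) = 110° from the x-axis; with |VD| = 43.9, D = V + 43.9·(cos 110°, sin 110°) = (30.0, 21.9). VD is perpendicular to DZ; with |DZ| = 18.1 on the left of VD, Z = D + 18.1·(-0.940, -0.342) = (13.0, 15.7). Then |QZ| = |Z − Q| = 20.4.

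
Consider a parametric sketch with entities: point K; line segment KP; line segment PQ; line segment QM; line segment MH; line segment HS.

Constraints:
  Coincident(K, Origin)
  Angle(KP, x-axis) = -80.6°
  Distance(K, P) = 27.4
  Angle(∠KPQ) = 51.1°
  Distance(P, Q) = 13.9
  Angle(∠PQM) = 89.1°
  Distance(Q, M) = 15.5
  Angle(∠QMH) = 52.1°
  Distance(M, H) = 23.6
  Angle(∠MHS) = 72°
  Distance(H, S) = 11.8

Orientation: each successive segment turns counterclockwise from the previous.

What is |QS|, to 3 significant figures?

10.5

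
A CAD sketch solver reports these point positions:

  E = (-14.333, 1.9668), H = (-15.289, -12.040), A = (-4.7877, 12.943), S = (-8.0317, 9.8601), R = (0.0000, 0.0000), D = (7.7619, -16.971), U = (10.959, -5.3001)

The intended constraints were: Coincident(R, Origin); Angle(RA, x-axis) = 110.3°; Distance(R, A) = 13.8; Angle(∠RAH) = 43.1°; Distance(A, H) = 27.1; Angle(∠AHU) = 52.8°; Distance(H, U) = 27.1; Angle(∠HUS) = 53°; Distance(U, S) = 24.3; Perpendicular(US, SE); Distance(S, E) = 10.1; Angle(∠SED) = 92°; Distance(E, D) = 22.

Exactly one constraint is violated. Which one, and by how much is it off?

Distance(E, D) = 22 — off by 7.10.

R = (0.00, 0.00) ✓; RA at 110.3° ✓; |RA| = 13.80 ✓; ∠RAH = 43.10° ✓; |AH| = 27.10 ✓; ∠AHU = 52.80° ✓; |HU| = 27.10 ✓; ∠HUS = 53.00° ✓; |US| = 24.30 ✓; ∠(US, SE) = 90.00° ✓; |SE| = 10.10 ✓; ∠SED = 92.00° ✓; |ED| = 29.10 ✗.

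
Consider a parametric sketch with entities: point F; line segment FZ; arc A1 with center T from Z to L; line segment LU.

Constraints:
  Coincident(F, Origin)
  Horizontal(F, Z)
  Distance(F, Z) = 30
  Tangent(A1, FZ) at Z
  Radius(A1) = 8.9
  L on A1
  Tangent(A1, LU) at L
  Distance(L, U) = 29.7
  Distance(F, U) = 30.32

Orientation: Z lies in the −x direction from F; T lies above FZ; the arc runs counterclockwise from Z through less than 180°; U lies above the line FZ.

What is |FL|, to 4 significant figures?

22.82

Checks: |TL| = 8.900 ✓; ∠(TL, LU) = 90.00° ✓; |LU| = 29.70 ✓; |FU| = 30.32 ✓.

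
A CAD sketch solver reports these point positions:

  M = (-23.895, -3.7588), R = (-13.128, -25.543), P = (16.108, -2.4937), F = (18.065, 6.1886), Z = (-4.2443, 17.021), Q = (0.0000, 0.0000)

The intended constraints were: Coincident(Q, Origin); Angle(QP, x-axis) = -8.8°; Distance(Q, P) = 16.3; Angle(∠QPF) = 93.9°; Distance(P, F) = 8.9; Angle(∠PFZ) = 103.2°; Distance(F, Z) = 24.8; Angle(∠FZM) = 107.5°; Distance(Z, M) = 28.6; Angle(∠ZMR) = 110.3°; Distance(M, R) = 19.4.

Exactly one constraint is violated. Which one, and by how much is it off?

Distance(M, R) = 19.4 — off by 4.90.

Q = (0.00, 0.00) ✓; QP at -8.800° ✓; |QP| = 16.30 ✓; ∠QPF = 93.90° ✓; |PF| = 8.900 ✓; ∠PFZ = 103.2° ✓; |FZ| = 24.80 ✓; ∠FZM = 107.5° ✓; |ZM| = 28.60 ✓; ∠ZMR = 110.3° ✓; |MR| = 24.30 ✗.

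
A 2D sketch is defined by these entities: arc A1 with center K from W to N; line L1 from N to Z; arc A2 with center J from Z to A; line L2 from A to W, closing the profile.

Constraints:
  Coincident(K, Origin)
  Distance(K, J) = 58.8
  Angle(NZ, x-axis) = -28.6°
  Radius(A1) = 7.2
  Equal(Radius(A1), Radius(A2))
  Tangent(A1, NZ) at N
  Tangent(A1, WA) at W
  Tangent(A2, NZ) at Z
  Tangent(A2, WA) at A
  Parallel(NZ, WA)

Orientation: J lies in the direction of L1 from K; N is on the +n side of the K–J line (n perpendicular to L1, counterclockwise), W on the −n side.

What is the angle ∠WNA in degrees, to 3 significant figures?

76.2°

The slot axis is L1's direction at -28.6°, so u = (cos -28.6°, sin -28.6°) = (0.878, -0.479) and n = (−sin -28.6°, cos -28.6°) = (0.479, 0.878). K is at the origin and J lies 58.8 along u from K, so J = 58.8·u = (51.6, -28.1). Tangency of A1 to both parallel lines with radius 7.2 puts N and W at K ± 7.2·n: N = (3.45, 6.32), W = (-3.45, -6.32). Equal radii place Z and A the same way about J: Z = J + 7.2·n = (55.1, -21.8), A = J − 7.2·n = (48.2, -34.5). Then cos ∠WNA = NW·NA / (|NW||NA|), giving 76.2°.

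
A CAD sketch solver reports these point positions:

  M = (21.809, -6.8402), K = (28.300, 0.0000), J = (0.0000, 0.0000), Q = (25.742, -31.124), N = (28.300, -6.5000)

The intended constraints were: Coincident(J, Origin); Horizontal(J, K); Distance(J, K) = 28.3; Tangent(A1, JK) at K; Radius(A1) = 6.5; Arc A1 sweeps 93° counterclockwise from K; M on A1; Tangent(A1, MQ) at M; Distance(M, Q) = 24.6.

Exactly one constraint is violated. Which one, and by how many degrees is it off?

Tangent(A1, MQ) at M — off by 6.20°.

J = (0.00, 0.00) ✓; J.y = 0.00, K.y = 0.00 ✓; |JK| = 28.30 ✓; ∠(NK, KJ) = 90.00° ✓; |NK| = 6.500 ✓; bearing(N→M) − bearing(N→K) = 93.00° ✓; |NM| = 6.500 ✓; ∠(NM, MQ) = 83.80° ✗; |MQ| = 24.60 ✓.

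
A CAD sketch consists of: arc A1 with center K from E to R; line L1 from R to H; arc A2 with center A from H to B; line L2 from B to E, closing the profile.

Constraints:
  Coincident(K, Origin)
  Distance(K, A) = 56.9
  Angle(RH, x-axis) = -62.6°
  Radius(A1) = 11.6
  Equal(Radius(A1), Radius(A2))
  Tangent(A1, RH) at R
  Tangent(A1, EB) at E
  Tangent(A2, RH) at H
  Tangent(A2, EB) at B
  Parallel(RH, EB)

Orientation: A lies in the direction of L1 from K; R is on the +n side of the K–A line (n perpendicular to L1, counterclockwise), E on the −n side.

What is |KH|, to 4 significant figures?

58.07

The slot axis is L1's direction at -62.6°, so u = (cos -62.6°, sin -62.6°) = (0.4602, -0.8878) and n = (−sin -62.6°, cos -62.6°) = (0.8878, 0.4602). K is at the origin and A lies 56.9 along u from K, so A = 56.9·u = (26.19, -50.52). Tangency of A1 to both parallel lines with radius 11.6 puts R and E at K ± 11.6·n: R = (10.30, 5.338), E = (-10.30, -5.338). Equal radii place H and B the same way about A: H = A + 11.6·n = (36.48, -45.18), B = A − 11.6·n = (15.89, -55.86). Then |KH| = |H − K| = 58.07.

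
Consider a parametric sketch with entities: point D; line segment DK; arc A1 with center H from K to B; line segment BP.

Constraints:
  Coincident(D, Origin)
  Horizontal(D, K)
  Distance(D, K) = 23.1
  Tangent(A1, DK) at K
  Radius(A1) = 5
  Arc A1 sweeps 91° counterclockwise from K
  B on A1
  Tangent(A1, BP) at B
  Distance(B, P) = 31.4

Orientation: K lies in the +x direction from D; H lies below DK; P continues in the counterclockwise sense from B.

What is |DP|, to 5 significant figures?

40.973

On A1, K sits at bearing 90° from H; a 91° counterclockwise sweep puts B at bearing 181°, so B = H + 5.0·(cos 181°, sin 181°) = (18.101, -5.0873). Tangency of A1 to BP means the radius HB is perpendicular to BP, so BP runs along (−sin 181°, cos 181°); with |BP| = 31.4, P = (18.649, -36.482). Then |DP| = |P − D| = 40.973.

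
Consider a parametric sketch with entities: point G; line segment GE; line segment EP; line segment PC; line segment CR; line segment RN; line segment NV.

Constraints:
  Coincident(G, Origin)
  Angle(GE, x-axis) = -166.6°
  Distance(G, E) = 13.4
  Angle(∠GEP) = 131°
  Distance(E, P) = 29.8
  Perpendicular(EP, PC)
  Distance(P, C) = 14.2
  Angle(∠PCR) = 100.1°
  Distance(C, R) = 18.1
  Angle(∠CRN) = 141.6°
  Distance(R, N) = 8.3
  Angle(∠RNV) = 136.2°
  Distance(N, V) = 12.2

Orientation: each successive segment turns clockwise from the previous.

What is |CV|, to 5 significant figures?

31.415

G is at the origin; GE runs at -166.6° with length 13.4, so E = (-13.035, -3.1054). ∠GEP = 131.0° gives EP at 144.40° from the x-axis; with |EP| = 29.8, P = (-37.266, 14.242). The perpendicularity gives PC at right angles to EP, so PC runs at 54.400°; with |PC| = 14.2, C = (-28.999, 25.788). ∠PCR = 100.1° gives CR at -25.500° from the x-axis; with |CR| = 18.1, R = (-12.663, 17.996). ∠CRN = 141.6° gives RN at -63.900° from the x-axis; with |RN| = 8.3, N = (-9.0112, 10.542). ∠RNV = 136.2° gives NV at -107.70° from the x-axis; with |NV| = 12.2, V = (-12.720, -1.0805). Then |CV| = |V − C| = 31.415.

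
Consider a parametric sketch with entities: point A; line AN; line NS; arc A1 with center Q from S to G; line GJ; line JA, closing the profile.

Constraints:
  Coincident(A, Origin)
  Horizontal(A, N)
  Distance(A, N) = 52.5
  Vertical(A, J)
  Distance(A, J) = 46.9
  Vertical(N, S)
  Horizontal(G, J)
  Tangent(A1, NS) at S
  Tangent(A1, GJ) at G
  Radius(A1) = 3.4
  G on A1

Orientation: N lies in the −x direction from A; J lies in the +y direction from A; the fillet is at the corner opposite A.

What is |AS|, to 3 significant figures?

68.2

A is at the origin; AN is horizontal with |AN| = 52.5 and N on the −x side, so N = (-52.5, 0.00). AJ is vertical with |AJ| = 46.9 and J on the +y side, so J = (0.00, 46.9). The virtual corner opposite A is at (-52.5, 46.9). A1 meets NS tangentially, so QS is at right angles to NS and since A1 is tangent to GJ there, QG ⟂ GJ, with radius 3.4, so the center Q sits 3.4 in from both sides at Q = (-49.1, 43.5). That places the tangent points at S = (-52.5, 43.5) on NS and G = (-49.1, 46.9) on GJ. Then |AS| = |S − A| = 68.2.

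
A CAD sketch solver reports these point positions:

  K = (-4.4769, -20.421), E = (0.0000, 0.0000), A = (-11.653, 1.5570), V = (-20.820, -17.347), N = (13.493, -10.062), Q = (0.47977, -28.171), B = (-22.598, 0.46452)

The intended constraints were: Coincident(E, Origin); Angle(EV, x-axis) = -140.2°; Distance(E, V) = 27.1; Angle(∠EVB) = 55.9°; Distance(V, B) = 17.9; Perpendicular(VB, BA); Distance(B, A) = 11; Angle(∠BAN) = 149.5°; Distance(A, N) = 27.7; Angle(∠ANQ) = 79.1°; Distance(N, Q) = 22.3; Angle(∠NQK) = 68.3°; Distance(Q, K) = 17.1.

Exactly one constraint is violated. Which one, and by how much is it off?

Distance(Q, K) = 17.1 — off by 7.90.

E = (0.00, 0.00) ✓; EV at -140.2° ✓; |EV| = 27.10 ✓; ∠EVB = 55.90° ✓; |VB| = 17.90 ✓; ∠(VB, BA) = 90.00° ✓; |BA| = 11.00 ✓; ∠BAN = 149.5° ✓; |AN| = 27.70 ✓; ∠ANQ = 79.10° ✓; |NQ| = 22.30 ✓; ∠NQK = 68.30° ✓; |QK| = 9.200 ✗.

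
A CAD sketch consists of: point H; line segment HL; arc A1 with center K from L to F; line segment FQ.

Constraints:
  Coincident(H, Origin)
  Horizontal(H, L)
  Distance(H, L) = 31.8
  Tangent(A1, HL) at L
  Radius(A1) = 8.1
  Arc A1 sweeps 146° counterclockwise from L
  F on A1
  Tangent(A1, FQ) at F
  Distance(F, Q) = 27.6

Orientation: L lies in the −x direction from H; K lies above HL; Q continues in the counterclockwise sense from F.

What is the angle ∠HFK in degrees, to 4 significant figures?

95.49°

H is at the origin; H and L share the same y with |HL| = 31.8 and L on the −x side, so L = (-31.80, 0.000). The tangent condition forces KL to be normal to HL, so K = L + (0, 8.1) = (-31.80, 8.100). On A1, L sits at bearing -90° from K; a 146° counterclockwise sweep puts F at bearing 56°, so F = K + 8.1·(cos 56°, sin 56°) = (-27.27, 14.82). Then cos ∠HFK = FH·FK / (|FH||FK|), giving 95.49°.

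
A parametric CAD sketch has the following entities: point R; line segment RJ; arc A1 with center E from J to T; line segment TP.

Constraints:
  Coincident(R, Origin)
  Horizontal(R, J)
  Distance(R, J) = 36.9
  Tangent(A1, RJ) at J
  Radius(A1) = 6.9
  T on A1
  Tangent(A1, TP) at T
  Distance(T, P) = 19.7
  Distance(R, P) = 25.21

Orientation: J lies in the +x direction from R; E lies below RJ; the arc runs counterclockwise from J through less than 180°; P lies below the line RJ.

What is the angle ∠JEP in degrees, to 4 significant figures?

118.9°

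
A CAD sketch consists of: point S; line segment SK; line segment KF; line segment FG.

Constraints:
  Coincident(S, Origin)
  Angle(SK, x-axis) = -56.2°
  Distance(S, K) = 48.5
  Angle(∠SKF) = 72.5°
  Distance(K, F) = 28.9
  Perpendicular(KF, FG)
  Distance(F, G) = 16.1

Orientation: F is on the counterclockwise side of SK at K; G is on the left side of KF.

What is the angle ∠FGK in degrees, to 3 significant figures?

60.9°

∠SKF = 72.5°, so KF runs at -56.2° + (180° − 72.5°) = 51.3° from the x-axis; with |KF| = 28.9, F = K + 28.9·(cos 51.3°, sin 51.3°) = (45.0, -17.7). KF ⟂ FG; with |FG| = 16.1 on the left of KF, G = F + 16.1·(-0.780, 0.625) = (32.5, -7.68). Then cos ∠FGK = GF·GK / (|GF||GK|), giving 60.9°.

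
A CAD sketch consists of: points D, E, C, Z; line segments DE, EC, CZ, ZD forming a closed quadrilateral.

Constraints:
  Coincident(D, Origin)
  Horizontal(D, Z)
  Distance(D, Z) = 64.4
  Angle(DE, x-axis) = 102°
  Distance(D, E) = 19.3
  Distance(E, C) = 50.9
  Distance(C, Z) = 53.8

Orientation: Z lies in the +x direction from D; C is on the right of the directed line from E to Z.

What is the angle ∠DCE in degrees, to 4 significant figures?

7.983°

Checks: D = (0.00, 0.00) ✓; |EC| = 50.90 ✓; |CZ| = 53.80 ✓.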